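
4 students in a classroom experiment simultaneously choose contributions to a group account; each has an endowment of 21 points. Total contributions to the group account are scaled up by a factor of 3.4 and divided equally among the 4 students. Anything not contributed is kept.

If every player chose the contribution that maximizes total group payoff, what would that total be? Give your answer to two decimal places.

Each contributed unit returns 3.400 to the group as a whole (0.8500 to each of 4 players), which exceeds 1, so the social optimum is full contribution: group total = 3.400 × 84 = 285.60.

285.60 points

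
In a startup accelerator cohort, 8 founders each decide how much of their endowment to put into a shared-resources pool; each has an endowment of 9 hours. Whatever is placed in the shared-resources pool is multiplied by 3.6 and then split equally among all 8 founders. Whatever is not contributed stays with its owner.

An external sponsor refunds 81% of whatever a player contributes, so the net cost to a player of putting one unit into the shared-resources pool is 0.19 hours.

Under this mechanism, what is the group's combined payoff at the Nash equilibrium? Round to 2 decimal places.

317.52 hours

Under the mechanism each unit contributed yields (3.6/8) / 0.19 = 2.3684 back to its contributor per unit of net cost, which exceeds 1, making full contribution the dominant choice for everyone.
So the Nash equilibrium is full contribution by all 8; the group earns 8 × (9 × 0.81 + 3.6 × 9) = 317.52.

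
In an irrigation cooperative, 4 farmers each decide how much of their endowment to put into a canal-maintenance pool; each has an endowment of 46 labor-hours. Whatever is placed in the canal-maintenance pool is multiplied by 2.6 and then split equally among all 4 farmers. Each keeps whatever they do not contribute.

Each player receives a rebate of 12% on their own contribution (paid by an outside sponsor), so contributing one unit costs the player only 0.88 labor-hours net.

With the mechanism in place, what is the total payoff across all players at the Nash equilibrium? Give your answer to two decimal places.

184.00 labor-hours

With the mechanism, a contributed unit returns (2.6/4) / 0.88 = 0.7386 per unit of net cost — still below 1 — so contributing 0 remains dominant for every player.
Everyone keeps their endowment and the group total is 4 × 46 = 184.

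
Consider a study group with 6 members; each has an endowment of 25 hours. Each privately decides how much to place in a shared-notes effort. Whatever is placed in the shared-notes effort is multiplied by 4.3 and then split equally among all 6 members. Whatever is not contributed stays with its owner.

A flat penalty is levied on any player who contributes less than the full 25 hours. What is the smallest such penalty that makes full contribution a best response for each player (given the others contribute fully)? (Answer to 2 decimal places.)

Given the others contribute fully, the best deviation is to contribute 0 (any partial contribution still incurs the fine and gives up units whose private return 0.7167 is below 1).
Deviating from 25 to 0 saves 25 hours but forfeits the deviator's share of the drop in the shared-notes effort: 4.3/6 × 25 = 17.92.
So the deviation gain is 25 − 17.92 = 7.08, and the fine must be at least 7.08 hours to wipe it out.

7.08 hours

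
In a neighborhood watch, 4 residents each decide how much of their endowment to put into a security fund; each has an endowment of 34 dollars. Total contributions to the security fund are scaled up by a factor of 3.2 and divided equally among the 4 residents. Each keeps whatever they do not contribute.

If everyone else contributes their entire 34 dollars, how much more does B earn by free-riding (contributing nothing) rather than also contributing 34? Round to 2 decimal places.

Switching from a contribution of 34 to 0 lets B keep an extra 34 dollars, but lowers the security fund by 34, which costs B their own share of that drop: 3.2/4 × 34 = 27.20.
Net gain = 34 − 27.20 = 6.80. The private return per contributed unit (0.8000) is below 1, so free-riding is indeed the best response regardless of what the others do.

6.80 dollars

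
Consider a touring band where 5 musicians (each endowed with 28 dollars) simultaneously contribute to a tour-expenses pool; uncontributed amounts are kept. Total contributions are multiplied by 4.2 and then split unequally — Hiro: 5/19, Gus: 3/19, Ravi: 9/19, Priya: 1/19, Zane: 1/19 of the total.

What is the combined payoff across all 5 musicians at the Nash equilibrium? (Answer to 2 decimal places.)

319.20 dollars

For player j, contributing a unit is worthwhile iff 4.2 × (j's share) ≥ 1, i.e. iff j's share is at least 0.2381.
Hiro and Ravi clear that bar, contributing 28 each; the remaining 3 contribute 0. Total contributed: 56.
The tour-expenses pool pays out 4.2 × 56 = 235.20 in total (split across the unequal shares, but the aggregate is all that matters for the group sum).
The 3 free-riders keep 28 each, adding 84. Group total = 84 + 235.20 = 319.20.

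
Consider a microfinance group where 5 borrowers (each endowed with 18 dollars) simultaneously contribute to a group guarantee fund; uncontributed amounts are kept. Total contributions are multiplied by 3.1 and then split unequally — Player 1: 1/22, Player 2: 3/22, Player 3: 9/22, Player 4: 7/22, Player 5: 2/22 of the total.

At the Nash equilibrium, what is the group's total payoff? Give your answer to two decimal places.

Player j's private return per contributed unit is 3.1 × (j's share). Contributing is weakly dominant for j when that share is at least 1/3.1 = 0.3226, and contributing 0 is dominant otherwise.
Only Player 3 (9/22) clears that bar, contributing 18; the remaining 4 contribute 0. Total contributed: 18.
The group guarantee fund pays out 3.1 × 18 = 55.80 in total (split across the unequal shares, but the aggregate is all that matters for the group sum).
The 4 free-riders keep 18 each, adding 72. Group total = 72 + 55.80 = 127.80.

127.80 dollars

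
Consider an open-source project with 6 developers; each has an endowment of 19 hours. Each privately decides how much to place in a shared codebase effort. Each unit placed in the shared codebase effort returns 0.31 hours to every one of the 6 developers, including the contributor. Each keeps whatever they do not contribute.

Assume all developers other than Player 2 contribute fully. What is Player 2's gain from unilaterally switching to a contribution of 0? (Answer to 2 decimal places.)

13.11 hours

Switching from a contribution of 19 to 0 lets Player 2 keep an extra 19 hours, but lowers the shared codebase effort by 19, which costs Player 2 their own share of that drop: 0.31 × 19 = 5.89.
Net gain = 19 − 5.89 = 13.11. The private return per contributed unit (0.31) is below 1, so free-riding is indeed the best response regardless of what the others do.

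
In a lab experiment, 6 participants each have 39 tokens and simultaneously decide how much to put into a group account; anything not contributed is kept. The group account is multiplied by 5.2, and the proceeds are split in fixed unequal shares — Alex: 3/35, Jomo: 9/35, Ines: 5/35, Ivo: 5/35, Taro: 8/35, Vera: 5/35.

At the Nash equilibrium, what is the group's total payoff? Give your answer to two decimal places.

Each unit j contributes comes back to j as 5.2 × (j's share), so j prefers to contribute only if that share exceeds 1/5.2 = 0.1923; otherwise keeping the unit dominates.
The shares above 0.1923 belong to Jomo and Taro, contributing 39 each; the remaining 4 contribute 0. Total contributed: 78.
The group account pays out 5.2 × 78 = 405.60 in total (split across the unequal shares, but the aggregate is all that matters for the group sum).
The 4 free-riders keep 39 each, adding 156. Group total = 156 + 405.60 = 561.60.

561.60 tokens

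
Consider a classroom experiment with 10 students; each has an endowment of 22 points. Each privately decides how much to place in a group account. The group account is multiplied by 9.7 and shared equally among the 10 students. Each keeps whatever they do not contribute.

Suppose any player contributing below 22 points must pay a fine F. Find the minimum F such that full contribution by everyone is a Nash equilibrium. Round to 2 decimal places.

Given the others contribute fully, the best deviation is to contribute 0 (any partial contribution still incurs the fine and gives up units whose private return 0.9700 is below 1).
Deviating from 22 to 0 saves 22 points but forfeits the deviator's share of the drop in the group account: 9.7/10 × 22 = 21.34.
So the deviation gain is 22 − 21.34 = 0.66, and the fine must be at least 0.66 points to wipe it out.

0.66 points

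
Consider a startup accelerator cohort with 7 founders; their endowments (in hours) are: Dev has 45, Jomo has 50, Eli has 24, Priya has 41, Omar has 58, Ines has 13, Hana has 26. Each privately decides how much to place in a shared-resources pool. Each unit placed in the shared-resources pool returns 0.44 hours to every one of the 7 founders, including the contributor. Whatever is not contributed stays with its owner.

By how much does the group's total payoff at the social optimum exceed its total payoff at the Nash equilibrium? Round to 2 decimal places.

534.56 hours

The private return per contributed unit is 0.44 < 1 for everyone, so the Nash equilibrium is zero contribution and the group total is Σ E_j = 45 + 50 + 24 + 41 + 58 + 13 + 26 = 257.
Each contributed unit returns 3.080 to the group, so the social optimum is full contribution by everyone: group total = 3.080 × 257 = 791.56.
Efficiency loss = (3.080 − 1) × 257 = 534.56.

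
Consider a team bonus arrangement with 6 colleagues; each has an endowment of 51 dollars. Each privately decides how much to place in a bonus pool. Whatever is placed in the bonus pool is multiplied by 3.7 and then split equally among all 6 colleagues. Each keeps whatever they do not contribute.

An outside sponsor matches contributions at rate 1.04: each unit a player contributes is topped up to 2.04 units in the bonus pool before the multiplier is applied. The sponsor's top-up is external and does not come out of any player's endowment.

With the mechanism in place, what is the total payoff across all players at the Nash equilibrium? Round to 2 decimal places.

The effective private return per unit is now 3.7 × 2.04 / 6 = 1.2580 > 1, so every player's dominant strategy flips to full contribution.
At the Nash equilibrium everyone contributes 51. Group total payoff = 3.7 × 2.04 × 306 = 2309.69.

2309.69 dollars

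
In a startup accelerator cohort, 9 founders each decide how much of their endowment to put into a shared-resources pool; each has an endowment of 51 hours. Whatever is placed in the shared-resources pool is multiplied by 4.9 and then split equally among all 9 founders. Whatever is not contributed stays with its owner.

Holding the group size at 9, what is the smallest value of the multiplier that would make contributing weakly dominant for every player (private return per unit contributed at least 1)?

A contributed unit returns (multiplier)/9 to its contributor.
This reaches 1 exactly when the multiplier is 9.

9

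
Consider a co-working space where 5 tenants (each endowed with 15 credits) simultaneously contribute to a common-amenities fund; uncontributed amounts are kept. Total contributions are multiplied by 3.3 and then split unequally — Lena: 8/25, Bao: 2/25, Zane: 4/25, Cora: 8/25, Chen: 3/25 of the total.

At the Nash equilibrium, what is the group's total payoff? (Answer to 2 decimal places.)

For player j, contributing a unit is worthwhile iff 3.3 × (j's share) ≥ 1, i.e. iff j's share is at least 0.3030.
Lena and Cora clear that bar, contributing 15 each; the remaining 3 contribute 0. Total contributed: 30.
The common-amenities fund pays out 3.3 × 30 = 99.00 in total (split across the unequal shares, but the aggregate is all that matters for the group sum).
The 3 free-riders keep 15 each, adding 45. Group total = 45 + 99.00 = 144.00.

144.00 credits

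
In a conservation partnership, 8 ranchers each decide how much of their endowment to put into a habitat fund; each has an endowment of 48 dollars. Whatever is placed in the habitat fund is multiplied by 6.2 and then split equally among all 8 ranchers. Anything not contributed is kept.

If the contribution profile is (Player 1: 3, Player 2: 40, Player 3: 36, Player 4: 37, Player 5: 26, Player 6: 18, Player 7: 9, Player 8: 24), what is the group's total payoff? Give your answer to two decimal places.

Total contributed: 3 + 40 + 36 + 37 + 26 + 18 + 9 + 24 = 193; total kept: 8 × 48 − 193 = 191.
The habitat fund pays out 6.2 × 193 = 1196.60 in aggregate.
Group total = 191 + 1196.60 = 1387.60.

1387.60 dollars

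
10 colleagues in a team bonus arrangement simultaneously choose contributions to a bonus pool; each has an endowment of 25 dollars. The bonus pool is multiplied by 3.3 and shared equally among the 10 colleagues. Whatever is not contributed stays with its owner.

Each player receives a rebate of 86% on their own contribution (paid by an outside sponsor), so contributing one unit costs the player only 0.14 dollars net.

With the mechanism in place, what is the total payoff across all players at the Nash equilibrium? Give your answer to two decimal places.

1040.00 dollars

Under the mechanism each unit contributed yields (3.3/10) / 0.14 = 2.3571 back to its contributor per unit of net cost, which exceeds 1, making full contribution the dominant choice for everyone.
At the Nash equilibrium everyone contributes 25. Group total payoff = 10 × (25 × 0.86 + 3.3 × 25) = 1040.00.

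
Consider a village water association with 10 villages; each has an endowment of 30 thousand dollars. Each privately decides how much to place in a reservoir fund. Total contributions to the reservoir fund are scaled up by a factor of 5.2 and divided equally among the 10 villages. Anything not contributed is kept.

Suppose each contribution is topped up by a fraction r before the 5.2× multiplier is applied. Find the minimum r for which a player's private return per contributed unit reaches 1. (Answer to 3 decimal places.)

With matching at rate r, one contributed unit becomes (1 + r) in the reservoir fund and returns 5.2 × (1 + r) / 10 to the contributor.
Setting this equal to 1: 1 + r = 10/5.2 = 1.9231.
So the minimum matching rate is r = 1.9231 − 1 = 0.923.

0.923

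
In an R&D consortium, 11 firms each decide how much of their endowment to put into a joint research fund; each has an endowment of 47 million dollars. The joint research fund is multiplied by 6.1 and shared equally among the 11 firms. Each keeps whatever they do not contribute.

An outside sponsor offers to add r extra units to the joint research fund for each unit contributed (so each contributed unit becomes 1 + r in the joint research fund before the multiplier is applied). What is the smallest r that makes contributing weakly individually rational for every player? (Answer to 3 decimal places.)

With matching at rate r, one contributed unit becomes (1 + r) in the joint research fund and returns 6.1 × (1 + r) / 11 to the contributor.
Setting this equal to 1: 1 + r = 11/6.1 = 1.8033.
So the minimum matching rate is r = 1.8033 − 1 = 0.803.

0.803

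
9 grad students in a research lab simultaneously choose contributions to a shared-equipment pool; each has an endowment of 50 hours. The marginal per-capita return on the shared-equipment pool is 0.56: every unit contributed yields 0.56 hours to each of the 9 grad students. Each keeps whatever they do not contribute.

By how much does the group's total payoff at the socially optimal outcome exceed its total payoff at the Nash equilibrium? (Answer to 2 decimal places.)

The private return per contributed unit is 0.56 < 1, so contributing 0 is dominant for every player. At the Nash equilibrium everyone keeps their 50, and the group total is 9 × 50 = 450.
Each contributed unit returns 5.040 to the group as a whole (0.56 to each of 9 players), which exceeds 1, so the social optimum is full contribution: group total = 5.040 × 450 = 2268.00.
Efficiency loss = 2268.00 − 450 = 1818.00.

1818.00 hours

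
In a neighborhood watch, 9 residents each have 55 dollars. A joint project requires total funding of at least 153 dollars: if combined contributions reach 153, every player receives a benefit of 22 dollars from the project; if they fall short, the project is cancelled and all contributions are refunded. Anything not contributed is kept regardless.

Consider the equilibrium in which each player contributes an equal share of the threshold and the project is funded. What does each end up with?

60 dollars

Equal share of the threshold: 153/9 = 17.
At this profile no one gains by cutting their contribution: any cut drops the total below 153, the project is cancelled, contributions are refunded, and the deviator ends with 55, which is less than 55 − 17 + 22 = 60. Contributing more than 17 just wastes the excess. So contributing exactly 17 is a best response.
Each player's payoff: 55 − 17 + 22 = 60.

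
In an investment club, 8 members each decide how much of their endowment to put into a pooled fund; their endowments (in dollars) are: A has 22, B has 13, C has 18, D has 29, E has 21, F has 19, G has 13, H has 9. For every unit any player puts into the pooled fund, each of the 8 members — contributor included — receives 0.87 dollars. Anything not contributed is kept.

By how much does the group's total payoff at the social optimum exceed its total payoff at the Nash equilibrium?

The private return per contributed unit is 0.87 < 1 for everyone, so the Nash equilibrium is zero contribution and the group total is Σ E_j = 22 + 13 + 18 + 29 + 21 + 19 + 13 + 9 = 144.
Each contributed unit returns 6.960 to the group, so the social optimum is full contribution by everyone: group total = 6.960 × 144 = 1002.24.
Efficiency loss = (6.960 − 1) × 144 = 858.24.

858.24 dollars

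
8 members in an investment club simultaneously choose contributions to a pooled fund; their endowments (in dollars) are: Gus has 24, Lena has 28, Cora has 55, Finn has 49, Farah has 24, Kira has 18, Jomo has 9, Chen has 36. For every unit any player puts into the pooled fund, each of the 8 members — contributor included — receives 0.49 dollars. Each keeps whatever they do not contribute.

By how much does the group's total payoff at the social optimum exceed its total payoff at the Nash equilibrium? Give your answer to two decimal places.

The private return per contributed unit is 0.49 < 1 for everyone, so the Nash equilibrium is zero contribution and the group total is Σ E_j = 24 + 28 + 55 + 49 + 24 + 18 + 9 + 36 = 243.
Each contributed unit returns 3.920 to the group, so the social optimum is full contribution by everyone: group total = 3.920 × 243 = 952.56.
Efficiency loss = (3.920 − 1) × 243 = 709.56.

709.56 dollars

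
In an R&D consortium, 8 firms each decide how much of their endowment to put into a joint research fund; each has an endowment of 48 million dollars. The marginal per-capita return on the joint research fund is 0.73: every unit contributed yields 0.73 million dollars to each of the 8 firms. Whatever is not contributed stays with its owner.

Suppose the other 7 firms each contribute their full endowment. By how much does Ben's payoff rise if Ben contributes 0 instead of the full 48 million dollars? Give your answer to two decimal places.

Switching from a contribution of 48 to 0 lets Ben keep an extra 48 million dollars, but lowers the joint research fund by 48, which costs Ben their own share of that drop: 0.73 × 48 = 35.04.
Net gain = 48 − 35.04 = 12.96. The private return per contributed unit (0.73) is below 1, so free-riding is indeed the best response regardless of what the others do.

12.96 million dollars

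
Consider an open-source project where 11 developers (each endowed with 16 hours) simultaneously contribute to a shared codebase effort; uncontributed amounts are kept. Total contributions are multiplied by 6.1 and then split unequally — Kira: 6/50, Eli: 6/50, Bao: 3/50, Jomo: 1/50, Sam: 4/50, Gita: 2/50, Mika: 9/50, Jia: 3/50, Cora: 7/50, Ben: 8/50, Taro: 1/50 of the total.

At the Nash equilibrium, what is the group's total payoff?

For player j, contributing a unit is worthwhile iff 6.1 × (j's share) ≥ 1, i.e. iff j's share is at least 0.1639.
Only Mika (9/50) clears that bar, contributing 16; the remaining 10 contribute 0. Total contributed: 16.
The shared codebase effort pays out 6.1 × 16 = 97.60 in total (split across the unequal shares, but the aggregate is all that matters for the group sum).
The 10 free-riders keep 16 each, adding 160. Group total = 160 + 97.60 = 257.60.

257.60 hours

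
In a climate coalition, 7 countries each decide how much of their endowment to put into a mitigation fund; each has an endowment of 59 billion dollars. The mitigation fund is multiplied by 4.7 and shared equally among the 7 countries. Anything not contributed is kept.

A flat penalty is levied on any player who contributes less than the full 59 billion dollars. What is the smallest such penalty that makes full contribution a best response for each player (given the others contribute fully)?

19.39 billion dollars

Given the others contribute fully, the best deviation is to contribute 0 (any partial contribution still incurs the fine and gives up units whose private return 0.6714 is below 1).
Deviating from 59 to 0 saves 59 billion dollars but forfeits the deviator's share of the drop in the mitigation fund: 4.7/7 × 59 = 39.61.
So the deviation gain is 59 − 39.61 = 19.39, and the fine must be at least 19.39 billion dollars to wipe it out.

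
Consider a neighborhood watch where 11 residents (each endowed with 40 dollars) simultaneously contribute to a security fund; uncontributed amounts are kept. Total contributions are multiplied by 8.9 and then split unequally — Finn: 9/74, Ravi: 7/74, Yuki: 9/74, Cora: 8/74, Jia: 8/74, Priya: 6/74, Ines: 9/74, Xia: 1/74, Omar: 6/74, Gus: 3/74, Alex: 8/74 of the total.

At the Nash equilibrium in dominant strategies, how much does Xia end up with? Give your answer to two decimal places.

54.43 dollars

Each unit j contributes comes back to j as 8.9 × (j's share), so j prefers to contribute only if that share exceeds 1/8.9 = 0.1124; otherwise keeping the unit dominates.
The shares above 0.1124 belong to Finn, Yuki and Ines, contributing 40 each; the remaining 8 contribute 0. Total contributed: 120.
Xia keeps 40 and receives 8.9 × 120 × 1/74 = 14.43 from the security fund, for a payoff of 54.43.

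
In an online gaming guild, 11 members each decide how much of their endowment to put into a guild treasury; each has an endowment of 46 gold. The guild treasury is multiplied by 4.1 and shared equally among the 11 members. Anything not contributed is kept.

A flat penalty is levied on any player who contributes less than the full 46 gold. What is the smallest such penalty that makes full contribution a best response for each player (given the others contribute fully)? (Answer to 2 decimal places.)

28.85 gold

Given the others contribute fully, the best deviation is to contribute 0 (any partial contribution still incurs the fine and gives up units whose private return 0.3727 is below 1).
Deviating from 46 to 0 saves 46 gold but forfeits the deviator's share of the drop in the guild treasury: 4.1/11 × 46 = 17.15.
So the deviation gain is 46 − 17.15 = 28.85, and the fine must be at least 28.85 gold to wipe it out.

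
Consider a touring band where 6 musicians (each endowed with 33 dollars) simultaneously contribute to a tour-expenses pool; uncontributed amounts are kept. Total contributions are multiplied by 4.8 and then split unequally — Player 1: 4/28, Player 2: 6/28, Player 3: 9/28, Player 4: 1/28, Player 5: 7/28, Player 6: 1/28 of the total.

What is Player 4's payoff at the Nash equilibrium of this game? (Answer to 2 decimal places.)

49.97 dollars

For player j, contributing a unit is worthwhile iff 4.8 × (j's share) ≥ 1, i.e. iff j's share is at least 0.2083.
Player 2, Player 3 and Player 5 clear that bar, contributing 33 each; the remaining 3 contribute 0. Total contributed: 99.
Player 4 keeps 33 and receives 4.8 × 99 × 1/28 = 16.97 from the tour-expenses pool, for a payoff of 49.97.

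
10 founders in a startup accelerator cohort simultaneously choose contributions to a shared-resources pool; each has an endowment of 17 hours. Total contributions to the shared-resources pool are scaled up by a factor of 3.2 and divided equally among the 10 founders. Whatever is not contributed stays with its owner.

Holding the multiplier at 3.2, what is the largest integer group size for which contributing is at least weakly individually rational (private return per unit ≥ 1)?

3

Private return per unit is 3.2/(group size), which is ≥ 1 whenever the group size is ≤ 3.2.
The largest such integer is 3.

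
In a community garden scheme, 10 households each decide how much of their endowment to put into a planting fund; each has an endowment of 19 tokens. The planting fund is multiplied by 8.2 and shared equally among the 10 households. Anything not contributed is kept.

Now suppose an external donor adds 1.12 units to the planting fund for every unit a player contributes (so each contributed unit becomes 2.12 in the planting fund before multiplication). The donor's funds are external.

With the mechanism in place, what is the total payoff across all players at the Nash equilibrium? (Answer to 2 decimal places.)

3302.96 tokens

Under the mechanism each unit contributed yields 8.2 × 2.12 / 10 = 1.7384 back to its contributor per unit of net cost, which exceeds 1, making full contribution the dominant choice for everyone.
At the Nash equilibrium everyone contributes 19. Group total payoff = 8.2 × 2.12 × 190 = 3302.96.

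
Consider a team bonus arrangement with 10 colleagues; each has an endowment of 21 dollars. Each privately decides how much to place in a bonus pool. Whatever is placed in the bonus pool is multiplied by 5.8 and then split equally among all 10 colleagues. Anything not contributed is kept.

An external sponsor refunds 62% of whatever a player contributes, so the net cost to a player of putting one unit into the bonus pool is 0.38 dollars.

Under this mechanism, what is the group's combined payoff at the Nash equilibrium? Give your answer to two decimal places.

Under the mechanism each unit contributed yields (5.8/10) / 0.38 = 1.5263 back to its contributor per unit of net cost, which exceeds 1, making full contribution the dominant choice for everyone.
So the Nash equilibrium is full contribution by all 10; the group earns 10 × (21 × 0.62 + 5.8 × 21) = 1348.20.

1348.20 dollars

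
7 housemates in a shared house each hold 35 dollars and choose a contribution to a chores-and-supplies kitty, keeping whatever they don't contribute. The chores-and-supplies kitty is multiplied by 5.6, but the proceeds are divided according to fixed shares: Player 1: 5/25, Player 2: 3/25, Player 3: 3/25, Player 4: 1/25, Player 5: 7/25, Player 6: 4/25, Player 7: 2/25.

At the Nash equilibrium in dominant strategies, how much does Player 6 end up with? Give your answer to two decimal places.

Each unit j contributes comes back to j as 5.6 × (j's share), so j prefers to contribute only if that share exceeds 1/5.6 = 0.1786; otherwise keeping the unit dominates.
Player 1 and Player 5 clear that bar, contributing 35 each; the remaining 5 contribute 0. Total contributed: 70.
Player 6 keeps 35 and receives 5.6 × 70 × 4/25 = 62.72 from the chores-and-supplies kitty, for a payoff of 97.72.

97.72 dollars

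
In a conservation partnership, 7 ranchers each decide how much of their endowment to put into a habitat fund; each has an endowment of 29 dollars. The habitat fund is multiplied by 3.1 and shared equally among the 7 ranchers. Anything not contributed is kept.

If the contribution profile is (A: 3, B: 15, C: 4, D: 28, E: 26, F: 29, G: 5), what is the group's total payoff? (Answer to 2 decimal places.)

Total contributed: 3 + 15 + 4 + 28 + 26 + 29 + 5 = 110; total kept: 7 × 29 − 110 = 93.
The habitat fund pays out 3.1 × 110 = 341.00 in aggregate.
Group total = 93 + 341.00 = 434.00.

434.00 dollars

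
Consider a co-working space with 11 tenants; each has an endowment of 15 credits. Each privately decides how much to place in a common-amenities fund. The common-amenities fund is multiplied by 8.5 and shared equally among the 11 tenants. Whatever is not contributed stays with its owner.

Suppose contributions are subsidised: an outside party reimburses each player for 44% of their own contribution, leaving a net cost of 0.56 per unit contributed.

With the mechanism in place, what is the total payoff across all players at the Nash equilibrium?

1475.10 credits

With the mechanism, a contributed unit returns (8.5/11) / 0.56 = 1.3799 per unit of net cost to the contributor — now above 1 — so contributing fully is weakly dominant for every player.
So the Nash equilibrium is full contribution by all 11; the group earns 11 × (15 × 0.44 + 8.5 × 15) = 1475.10.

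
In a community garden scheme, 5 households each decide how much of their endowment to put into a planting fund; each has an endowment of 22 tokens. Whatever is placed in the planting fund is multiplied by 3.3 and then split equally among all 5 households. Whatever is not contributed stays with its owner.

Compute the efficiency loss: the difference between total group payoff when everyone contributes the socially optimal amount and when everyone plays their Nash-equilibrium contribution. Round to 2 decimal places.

Each contributed unit returns 3.3/5 = 0.6600 to its contributor — below 1 — so contributing 0 is dominant for every player. At the Nash equilibrium everyone keeps their 22, and the group total is 5 × 22 = 110.
Each contributed unit returns 3.300 to the group as a whole (0.6600 to each of 5 players), which exceeds 1, so the social optimum is full contribution: group total = 3.300 × 110 = 363.00.
Efficiency loss = 363.00 − 110 = 253.00.

253.00 tokens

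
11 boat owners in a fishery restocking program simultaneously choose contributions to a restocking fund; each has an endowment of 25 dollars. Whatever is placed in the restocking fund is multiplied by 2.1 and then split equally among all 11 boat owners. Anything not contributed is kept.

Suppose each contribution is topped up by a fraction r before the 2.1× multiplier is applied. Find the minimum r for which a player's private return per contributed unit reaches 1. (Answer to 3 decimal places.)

With matching at rate r, one contributed unit becomes (1 + r) in the restocking fund and returns 2.1 × (1 + r) / 11 to the contributor.
Setting this equal to 1: 1 + r = 11/2.1 = 5.2381.
So the minimum matching rate is r = 5.2381 − 1 = 4.238.

4.238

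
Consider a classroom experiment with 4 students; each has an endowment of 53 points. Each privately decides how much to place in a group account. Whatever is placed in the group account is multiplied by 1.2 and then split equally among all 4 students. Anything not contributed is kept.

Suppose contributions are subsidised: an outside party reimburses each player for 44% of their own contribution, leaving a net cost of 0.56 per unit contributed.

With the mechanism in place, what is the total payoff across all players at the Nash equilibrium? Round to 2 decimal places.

Even with the mechanism, each unit contributed returns only (1.2/4) / 0.56 = 0.5357 per unit of net cost, so contributing nothing is still dominant.
Everyone keeps their endowment and the group total is 4 × 53 = 212.

212.00 points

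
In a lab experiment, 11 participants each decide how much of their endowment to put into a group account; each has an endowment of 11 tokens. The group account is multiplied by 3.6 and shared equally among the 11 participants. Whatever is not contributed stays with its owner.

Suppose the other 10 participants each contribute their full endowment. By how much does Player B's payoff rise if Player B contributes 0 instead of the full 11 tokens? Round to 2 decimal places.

7.40 tokens

Switching from a contribution of 11 to 0 lets Player B keep an extra 11 tokens, but lowers the group account by 11, which costs Player B their own share of that drop: 3.6/11 × 11 = 3.60.
Net gain = 11 − 3.60 = 7.40. The private return per contributed unit (0.3273) is below 1, so free-riding is indeed the best response regardless of what the others do.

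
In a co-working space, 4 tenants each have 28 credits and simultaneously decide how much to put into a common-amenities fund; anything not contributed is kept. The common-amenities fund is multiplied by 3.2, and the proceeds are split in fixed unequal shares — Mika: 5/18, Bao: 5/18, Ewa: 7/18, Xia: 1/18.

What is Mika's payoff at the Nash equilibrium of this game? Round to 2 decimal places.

For player j, contributing a unit is worthwhile iff 3.2 × (j's share) ≥ 1, i.e. iff j's share is at least 0.3125.
Only Ewa (7/18) clears that bar, contributing 28; the remaining 3 contribute 0. Total contributed: 28.
Mika keeps 28 and receives 3.2 × 28 × 5/18 = 24.89 from the common-amenities fund, for a payoff of 52.89.

52.89 credits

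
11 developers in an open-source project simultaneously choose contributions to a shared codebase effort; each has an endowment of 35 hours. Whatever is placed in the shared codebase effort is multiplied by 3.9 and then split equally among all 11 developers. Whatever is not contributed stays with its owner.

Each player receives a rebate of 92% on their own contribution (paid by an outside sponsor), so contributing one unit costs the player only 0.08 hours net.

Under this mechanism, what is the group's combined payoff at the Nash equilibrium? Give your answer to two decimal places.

With the mechanism, a contributed unit returns (3.9/11) / 0.08 = 4.4318 per unit of net cost to the contributor — now above 1 — so contributing fully is weakly dominant for every player.
At the Nash equilibrium everyone contributes 35. Group total payoff = 11 × (35 × 0.92 + 3.9 × 35) = 1855.70.

1855.70 hours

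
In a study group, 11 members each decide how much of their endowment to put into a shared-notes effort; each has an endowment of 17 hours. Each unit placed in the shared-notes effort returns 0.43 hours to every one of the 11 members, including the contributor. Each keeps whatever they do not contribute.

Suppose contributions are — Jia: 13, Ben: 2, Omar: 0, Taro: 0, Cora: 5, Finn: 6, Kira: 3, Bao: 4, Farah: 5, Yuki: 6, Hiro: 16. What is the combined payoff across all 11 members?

410.80 hours

Total contributed: 13 + 2 + 0 + 0 + 5 + 6 + 3 + 4 + 5 + 6 + 16 = 60; total kept: 11 × 17 − 60 = 127.
The shared-notes effort pays out 0.43 × 11 × 60 = 283.80 in aggregate.
Group total = 127 + 283.80 = 410.80.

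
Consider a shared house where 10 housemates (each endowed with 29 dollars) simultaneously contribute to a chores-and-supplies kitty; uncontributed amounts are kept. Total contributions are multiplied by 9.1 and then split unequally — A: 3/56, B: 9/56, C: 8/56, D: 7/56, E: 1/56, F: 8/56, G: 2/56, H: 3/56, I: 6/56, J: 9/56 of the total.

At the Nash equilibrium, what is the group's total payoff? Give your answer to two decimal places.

Player j's private return per contributed unit is 9.1 × (j's share). Contributing is weakly dominant for j when that share is at least 1/9.1 = 0.1099, and contributing 0 is dominant otherwise.
The shares above 0.1099 belong to B, C, D, F and J, contributing 29 each; the remaining 5 contribute 0. Total contributed: 145.
The chores-and-supplies kitty pays out 9.1 × 145 = 1319.50 in total (split across the unequal shares, but the aggregate is all that matters for the group sum).
The 5 free-riders keep 29 each, adding 145. Group total = 145 + 1319.50 = 1464.50.

1464.50 dollars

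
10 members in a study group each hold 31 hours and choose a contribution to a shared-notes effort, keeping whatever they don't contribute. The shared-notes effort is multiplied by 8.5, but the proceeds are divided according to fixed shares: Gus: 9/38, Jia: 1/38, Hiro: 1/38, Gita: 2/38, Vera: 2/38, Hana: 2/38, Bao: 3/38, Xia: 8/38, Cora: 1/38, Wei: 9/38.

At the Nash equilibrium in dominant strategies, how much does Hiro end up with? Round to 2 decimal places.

A player with share s gets back 8.5·s per unit contributed, so full contribution is dominant for anyone with s > 1/8.5 = 0.1176 and zero contribution is dominant for anyone below.
The shares above 0.1176 belong to Gus, Xia and Wei, contributing 31 each; the remaining 7 contribute 0. Total contributed: 93.
Hiro keeps 31 and receives 8.5 × 93 × 1/38 = 20.80 from the shared-notes effort, for a payoff of 51.80.

51.80 hours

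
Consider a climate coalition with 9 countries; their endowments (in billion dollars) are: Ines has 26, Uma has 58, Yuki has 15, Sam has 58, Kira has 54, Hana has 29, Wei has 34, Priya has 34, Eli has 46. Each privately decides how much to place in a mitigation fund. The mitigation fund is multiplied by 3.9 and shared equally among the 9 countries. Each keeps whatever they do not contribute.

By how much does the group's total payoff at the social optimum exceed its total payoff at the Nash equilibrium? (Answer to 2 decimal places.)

The private return per contributed unit is 3.9/9 = 0.4333 < 1 for every player regardless of endowment, so the Nash equilibrium is zero contribution and the group total is Σ E_j = 26 + 58 + 15 + 58 + 54 + 29 + 34 + 34 + 46 = 354.
Each contributed unit returns 3.900 to the group, so the social optimum is full contribution by everyone: group total = 3.900 × 354 = 1380.60.
Efficiency loss = (3.900 − 1) × 354 = 1026.60.

1026.60 billion dollars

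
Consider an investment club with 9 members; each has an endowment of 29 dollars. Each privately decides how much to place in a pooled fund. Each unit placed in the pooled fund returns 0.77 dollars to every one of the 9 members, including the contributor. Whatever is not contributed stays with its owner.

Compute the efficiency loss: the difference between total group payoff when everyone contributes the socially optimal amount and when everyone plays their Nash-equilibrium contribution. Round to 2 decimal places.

1547.73 dollars

The private return per contributed unit is 0.77 < 1, so contributing 0 is dominant for every player. At the Nash equilibrium everyone keeps their 29, and the group total is 9 × 29 = 261.
Each contributed unit returns 6.930 to the group as a whole (0.77 to each of 9 players), which exceeds 1, so the social optimum is full contribution: group total = 6.930 × 261 = 1808.73.
Efficiency loss = 1808.73 − 261 = 1547.73.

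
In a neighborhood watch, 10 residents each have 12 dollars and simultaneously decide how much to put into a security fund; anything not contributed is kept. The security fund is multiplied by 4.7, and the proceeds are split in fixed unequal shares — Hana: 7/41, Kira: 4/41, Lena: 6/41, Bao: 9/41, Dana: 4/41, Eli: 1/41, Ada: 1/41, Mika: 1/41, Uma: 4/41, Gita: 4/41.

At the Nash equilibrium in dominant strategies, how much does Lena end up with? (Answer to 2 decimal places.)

A player with share s gets back 4.7·s per unit contributed, so full contribution is dominant for anyone with s > 1/4.7 = 0.2128 and zero contribution is dominant for anyone below.
The only share above 0.2128 is Bao's 9/41, contributing 12; the remaining 9 contribute 0. Total contributed: 12.
Lena keeps 12 and receives 4.7 × 12 × 6/41 = 8.25 from the security fund, for a payoff of 20.25.

20.25 dollars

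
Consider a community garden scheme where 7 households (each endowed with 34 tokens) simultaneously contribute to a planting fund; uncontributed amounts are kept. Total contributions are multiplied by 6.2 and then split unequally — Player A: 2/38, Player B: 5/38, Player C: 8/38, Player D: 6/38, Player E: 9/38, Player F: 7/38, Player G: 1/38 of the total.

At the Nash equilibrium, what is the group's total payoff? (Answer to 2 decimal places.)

A player with share s gets back 6.2·s per unit contributed, so full contribution is dominant for anyone with s > 1/6.2 = 0.1613 and zero contribution is dominant for anyone below.
The shares above 0.1613 belong to Player C, Player E and Player F, contributing 34 each; the remaining 4 contribute 0. Total contributed: 102.
The planting fund pays out 6.2 × 102 = 632.40 in total (split across the unequal shares, but the aggregate is all that matters for the group sum).
The 4 free-riders keep 34 each, adding 136. Group total = 136 + 632.40 = 768.40.

768.40 tokens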